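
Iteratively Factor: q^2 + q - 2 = (q + 2)*(q - 1)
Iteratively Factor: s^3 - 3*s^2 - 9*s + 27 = (s - 3)*(s^2 - 9) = (s - 3)*(s + 3)*(s - 3)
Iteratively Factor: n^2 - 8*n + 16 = (n - 4)*(n - 4)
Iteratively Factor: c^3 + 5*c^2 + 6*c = (c)*(c^2 + 5*c + 6) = c*(c + 3)*(c + 2)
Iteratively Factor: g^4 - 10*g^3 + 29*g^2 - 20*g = (g - 1)*(g^3 - 9*g^2 + 20*g) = (g - 4)*(g - 1)*(g^2 - 5*g) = (g - 5)*(g - 4)*(g - 1)*(g)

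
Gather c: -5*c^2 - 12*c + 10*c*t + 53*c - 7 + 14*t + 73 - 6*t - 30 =-5*c^2 + c*(10*t + 41) + 8*t + 36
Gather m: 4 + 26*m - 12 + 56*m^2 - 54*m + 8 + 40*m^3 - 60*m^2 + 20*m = 40*m^3 - 4*m^2 - 8*m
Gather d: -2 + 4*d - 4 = 4*d - 6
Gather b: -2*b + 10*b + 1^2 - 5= 8*b - 4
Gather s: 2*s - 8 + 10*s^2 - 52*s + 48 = 10*s^2 - 50*s + 40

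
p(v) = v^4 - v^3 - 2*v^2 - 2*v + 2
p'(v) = 4*v^3 - 3*v^2 - 4*v - 2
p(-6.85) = 2445.00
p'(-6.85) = -1401.04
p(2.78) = 19.23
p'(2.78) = 49.63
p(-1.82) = 16.02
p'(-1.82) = -28.77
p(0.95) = -1.75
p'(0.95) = -5.08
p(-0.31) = 2.47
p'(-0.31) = -1.17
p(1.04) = -2.20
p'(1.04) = -4.91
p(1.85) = -3.16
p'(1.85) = 5.66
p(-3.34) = 148.08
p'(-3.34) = -171.15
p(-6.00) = 1454.00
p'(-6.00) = -950.00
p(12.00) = 18698.00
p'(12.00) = 6430.00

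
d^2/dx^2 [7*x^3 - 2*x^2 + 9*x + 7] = 42*x - 4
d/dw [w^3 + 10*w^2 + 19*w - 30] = 3*w^2 + 20*w + 19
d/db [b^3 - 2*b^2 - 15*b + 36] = 3*b^2 - 4*b - 15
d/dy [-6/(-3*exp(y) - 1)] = -18*exp(y)/(3*exp(y) + 1)^2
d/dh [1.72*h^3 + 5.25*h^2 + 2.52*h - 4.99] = 5.16*h^2 + 10.5*h + 2.52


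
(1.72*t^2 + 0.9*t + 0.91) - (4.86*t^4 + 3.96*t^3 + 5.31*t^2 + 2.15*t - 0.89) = -4.86*t^4 - 3.96*t^3 - 3.59*t^2 - 1.25*t + 1.8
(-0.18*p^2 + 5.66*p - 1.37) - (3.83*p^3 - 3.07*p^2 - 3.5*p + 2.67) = -3.83*p^3 + 2.89*p^2 + 9.16*p - 4.04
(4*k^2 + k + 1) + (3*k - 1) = 4*k^2 + 4*k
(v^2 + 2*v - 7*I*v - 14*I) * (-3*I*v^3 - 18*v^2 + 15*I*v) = -3*I*v^5 - 39*v^4 - 6*I*v^4 - 78*v^3 + 141*I*v^3 + 105*v^2 + 282*I*v^2 + 210*v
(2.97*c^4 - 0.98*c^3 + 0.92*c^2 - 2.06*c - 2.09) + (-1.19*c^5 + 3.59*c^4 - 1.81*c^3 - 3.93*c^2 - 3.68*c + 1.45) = -1.19*c^5 + 6.56*c^4 - 2.79*c^3 - 3.01*c^2 - 5.74*c - 0.64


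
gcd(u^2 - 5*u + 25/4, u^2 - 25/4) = u - 5/2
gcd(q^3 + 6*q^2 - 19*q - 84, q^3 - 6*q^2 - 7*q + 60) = q^2 - q - 12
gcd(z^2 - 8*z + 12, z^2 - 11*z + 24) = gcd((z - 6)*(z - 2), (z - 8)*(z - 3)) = 1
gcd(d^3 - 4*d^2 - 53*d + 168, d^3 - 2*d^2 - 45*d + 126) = d^2 + 4*d - 21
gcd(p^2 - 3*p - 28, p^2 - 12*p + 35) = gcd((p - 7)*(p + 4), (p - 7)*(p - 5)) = p - 7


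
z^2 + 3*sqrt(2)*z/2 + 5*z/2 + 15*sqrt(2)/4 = (z + 5/2)*(z + 3*sqrt(2)/2)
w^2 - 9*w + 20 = (w - 5)*(w - 4)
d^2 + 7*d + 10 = (d + 2)*(d + 5)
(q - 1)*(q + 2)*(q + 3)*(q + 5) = q^4 + 9*q^3 + 21*q^2 - q - 30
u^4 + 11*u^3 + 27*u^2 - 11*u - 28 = (u - 1)*(u + 1)*(u + 4)*(u + 7)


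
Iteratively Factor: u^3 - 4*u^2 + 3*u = (u - 3)*(u^2 - u) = (u - 3)*(u - 1)*(u)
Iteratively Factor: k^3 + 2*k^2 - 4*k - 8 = (k + 2)*(k^2 - 4) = (k - 2)*(k + 2)*(k + 2)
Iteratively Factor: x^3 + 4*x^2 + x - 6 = (x + 3)*(x^2 + x - 2) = (x + 2)*(x + 3)*(x - 1)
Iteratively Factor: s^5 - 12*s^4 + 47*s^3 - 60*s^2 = (s)*(s^4 - 12*s^3 + 47*s^2 - 60*s) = s*(s - 3)*(s^3 - 9*s^2 + 20*s) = s*(s - 5)*(s - 3)*(s^2 - 4*s) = s^2*(s - 5)*(s - 3)*(s - 4)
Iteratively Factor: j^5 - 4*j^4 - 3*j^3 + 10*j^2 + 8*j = (j - 2)*(j^4 - 2*j^3 - 7*j^2 - 4*j) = (j - 2)*(j + 1)*(j^3 - 3*j^2 - 4*j) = j*(j - 2)*(j + 1)*(j^2 - 3*j - 4) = j*(j - 4)*(j - 2)*(j + 1)*(j + 1)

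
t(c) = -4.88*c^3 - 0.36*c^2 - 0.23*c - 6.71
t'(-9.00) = -1179.59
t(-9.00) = 3523.72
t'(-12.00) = -2099.75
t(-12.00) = 8376.85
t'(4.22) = -263.98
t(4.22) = -380.83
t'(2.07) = -64.45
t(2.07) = -52.01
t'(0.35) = -2.28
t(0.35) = -7.04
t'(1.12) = -19.40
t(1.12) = -14.28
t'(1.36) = -28.29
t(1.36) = -19.96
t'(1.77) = -47.37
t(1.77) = -35.31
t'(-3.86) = -215.58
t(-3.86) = 269.47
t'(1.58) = -37.91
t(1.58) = -27.22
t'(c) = -14.64*c^2 - 0.72*c - 0.23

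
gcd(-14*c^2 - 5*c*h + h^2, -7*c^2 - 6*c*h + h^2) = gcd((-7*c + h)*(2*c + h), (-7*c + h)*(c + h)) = 7*c - h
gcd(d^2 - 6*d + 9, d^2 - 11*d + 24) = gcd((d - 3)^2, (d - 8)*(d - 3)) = d - 3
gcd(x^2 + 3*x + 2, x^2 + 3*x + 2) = x^2 + 3*x + 2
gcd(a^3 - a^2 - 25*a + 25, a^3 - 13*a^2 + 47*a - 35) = a^2 - 6*a + 5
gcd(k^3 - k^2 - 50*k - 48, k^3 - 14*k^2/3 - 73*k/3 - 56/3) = k^2 - 7*k - 8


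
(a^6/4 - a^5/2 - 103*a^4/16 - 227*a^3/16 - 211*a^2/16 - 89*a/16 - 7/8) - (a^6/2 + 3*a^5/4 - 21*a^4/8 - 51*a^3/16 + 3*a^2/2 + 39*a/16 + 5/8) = -a^6/4 - 5*a^5/4 - 61*a^4/16 - 11*a^3 - 235*a^2/16 - 8*a - 3/2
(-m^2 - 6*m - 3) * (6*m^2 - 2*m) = -6*m^4 - 34*m^3 - 6*m^2 + 6*m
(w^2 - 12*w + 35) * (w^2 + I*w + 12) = w^4 - 12*w^3 + I*w^3 + 47*w^2 - 12*I*w^2 - 144*w + 35*I*w + 420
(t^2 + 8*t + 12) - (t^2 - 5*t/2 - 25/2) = 21*t/2 + 49/2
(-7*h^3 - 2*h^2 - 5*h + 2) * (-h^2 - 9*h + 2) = 7*h^5 + 65*h^4 + 9*h^3 + 39*h^2 - 28*h + 4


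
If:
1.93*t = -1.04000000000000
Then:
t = -0.54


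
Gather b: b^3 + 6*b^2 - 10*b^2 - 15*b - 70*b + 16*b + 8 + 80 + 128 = b^3 - 4*b^2 - 69*b + 216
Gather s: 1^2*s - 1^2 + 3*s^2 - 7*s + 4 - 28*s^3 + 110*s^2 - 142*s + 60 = -28*s^3 + 113*s^2 - 148*s + 63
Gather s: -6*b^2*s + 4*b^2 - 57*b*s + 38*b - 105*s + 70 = 4*b^2 + 38*b + s*(-6*b^2 - 57*b - 105) + 70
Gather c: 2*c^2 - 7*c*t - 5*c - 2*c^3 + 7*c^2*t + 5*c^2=-2*c^3 + c^2*(7*t + 7) + c*(-7*t - 5)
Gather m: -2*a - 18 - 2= -2*a - 20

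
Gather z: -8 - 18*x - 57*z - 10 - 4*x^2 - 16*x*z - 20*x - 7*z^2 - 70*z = -4*x^2 - 38*x - 7*z^2 + z*(-16*x - 127) - 18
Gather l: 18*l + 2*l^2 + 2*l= 2*l^2 + 20*l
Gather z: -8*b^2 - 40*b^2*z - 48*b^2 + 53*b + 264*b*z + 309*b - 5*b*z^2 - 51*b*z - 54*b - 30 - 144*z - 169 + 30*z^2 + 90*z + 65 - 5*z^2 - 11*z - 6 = -56*b^2 + 308*b + z^2*(25 - 5*b) + z*(-40*b^2 + 213*b - 65) - 140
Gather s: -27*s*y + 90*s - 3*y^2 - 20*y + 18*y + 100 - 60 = s*(90 - 27*y) - 3*y^2 - 2*y + 40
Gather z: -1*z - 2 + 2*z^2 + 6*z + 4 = 2*z^2 + 5*z + 2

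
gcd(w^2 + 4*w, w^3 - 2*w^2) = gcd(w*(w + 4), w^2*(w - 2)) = w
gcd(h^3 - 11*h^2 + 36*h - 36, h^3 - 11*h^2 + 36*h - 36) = h^3 - 11*h^2 + 36*h - 36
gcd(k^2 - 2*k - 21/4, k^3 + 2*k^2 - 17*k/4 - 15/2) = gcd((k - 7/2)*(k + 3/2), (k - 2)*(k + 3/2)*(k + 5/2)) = k + 3/2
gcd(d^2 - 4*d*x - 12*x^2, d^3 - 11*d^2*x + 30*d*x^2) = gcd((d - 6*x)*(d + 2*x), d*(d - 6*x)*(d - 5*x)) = -d + 6*x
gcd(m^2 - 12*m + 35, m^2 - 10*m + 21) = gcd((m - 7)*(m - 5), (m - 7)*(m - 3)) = m - 7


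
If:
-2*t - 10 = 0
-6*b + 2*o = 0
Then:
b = o/3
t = -5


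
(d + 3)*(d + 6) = d^2 + 9*d + 18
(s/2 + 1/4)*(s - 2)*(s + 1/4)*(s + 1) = s^4/2 - s^3/8 - 21*s^2/16 - 13*s/16 - 1/8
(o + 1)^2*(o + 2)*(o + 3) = o^4 + 7*o^3 + 17*o^2 + 17*o + 6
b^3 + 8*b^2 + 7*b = b*(b + 1)*(b + 7)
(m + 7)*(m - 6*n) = m^2 - 6*m*n + 7*m - 42*n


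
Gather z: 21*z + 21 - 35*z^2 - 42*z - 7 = -35*z^2 - 21*z + 14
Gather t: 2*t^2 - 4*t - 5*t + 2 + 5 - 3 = 2*t^2 - 9*t + 4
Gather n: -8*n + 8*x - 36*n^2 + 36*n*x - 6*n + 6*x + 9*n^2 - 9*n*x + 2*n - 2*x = -27*n^2 + n*(27*x - 12) + 12*x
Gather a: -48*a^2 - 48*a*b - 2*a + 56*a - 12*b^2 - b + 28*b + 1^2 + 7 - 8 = -48*a^2 + a*(54 - 48*b) - 12*b^2 + 27*b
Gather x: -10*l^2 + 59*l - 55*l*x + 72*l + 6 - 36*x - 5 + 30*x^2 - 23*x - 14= -10*l^2 + 131*l + 30*x^2 + x*(-55*l - 59) - 13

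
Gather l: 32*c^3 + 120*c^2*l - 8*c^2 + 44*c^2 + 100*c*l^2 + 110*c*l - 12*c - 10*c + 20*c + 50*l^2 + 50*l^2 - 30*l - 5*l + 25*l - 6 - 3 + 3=32*c^3 + 36*c^2 - 2*c + l^2*(100*c + 100) + l*(120*c^2 + 110*c - 10) - 6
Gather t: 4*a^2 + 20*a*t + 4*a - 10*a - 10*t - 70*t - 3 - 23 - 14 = 4*a^2 - 6*a + t*(20*a - 80) - 40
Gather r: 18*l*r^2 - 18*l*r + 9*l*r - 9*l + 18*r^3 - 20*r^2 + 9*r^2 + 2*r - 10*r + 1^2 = -9*l + 18*r^3 + r^2*(18*l - 11) + r*(-9*l - 8) + 1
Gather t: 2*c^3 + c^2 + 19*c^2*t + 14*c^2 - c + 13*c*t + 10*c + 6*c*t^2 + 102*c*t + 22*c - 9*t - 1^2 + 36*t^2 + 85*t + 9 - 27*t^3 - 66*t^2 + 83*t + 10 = 2*c^3 + 15*c^2 + 31*c - 27*t^3 + t^2*(6*c - 30) + t*(19*c^2 + 115*c + 159) + 18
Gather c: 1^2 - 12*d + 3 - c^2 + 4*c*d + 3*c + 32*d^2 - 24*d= -c^2 + c*(4*d + 3) + 32*d^2 - 36*d + 4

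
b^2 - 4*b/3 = b*(b - 4/3)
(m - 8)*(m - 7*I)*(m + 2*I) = m^3 - 8*m^2 - 5*I*m^2 + 14*m + 40*I*m - 112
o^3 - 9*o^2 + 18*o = o*(o - 6)*(o - 3)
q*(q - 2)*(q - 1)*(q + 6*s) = q^4 + 6*q^3*s - 3*q^3 - 18*q^2*s + 2*q^2 + 12*q*s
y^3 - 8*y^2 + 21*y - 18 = (y - 3)^2*(y - 2)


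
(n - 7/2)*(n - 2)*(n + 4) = n^3 - 3*n^2/2 - 15*n + 28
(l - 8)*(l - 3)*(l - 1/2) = l^3 - 23*l^2/2 + 59*l/2 - 12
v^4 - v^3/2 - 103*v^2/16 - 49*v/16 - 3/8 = (v - 3)*(v + 1/4)^2*(v + 2)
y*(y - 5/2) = y^2 - 5*y/2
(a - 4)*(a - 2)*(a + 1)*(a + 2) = a^4 - 3*a^3 - 8*a^2 + 12*a + 16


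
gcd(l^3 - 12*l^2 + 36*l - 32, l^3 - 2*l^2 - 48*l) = l - 8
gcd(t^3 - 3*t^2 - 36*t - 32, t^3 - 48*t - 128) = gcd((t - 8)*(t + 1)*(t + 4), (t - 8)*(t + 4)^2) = t^2 - 4*t - 32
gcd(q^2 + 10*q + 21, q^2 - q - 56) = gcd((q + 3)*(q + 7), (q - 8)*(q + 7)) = q + 7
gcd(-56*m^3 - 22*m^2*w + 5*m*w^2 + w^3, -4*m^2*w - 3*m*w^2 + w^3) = -4*m + w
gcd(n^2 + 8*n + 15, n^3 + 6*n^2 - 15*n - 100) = n + 5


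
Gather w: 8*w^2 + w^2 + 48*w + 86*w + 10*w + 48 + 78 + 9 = 9*w^2 + 144*w + 135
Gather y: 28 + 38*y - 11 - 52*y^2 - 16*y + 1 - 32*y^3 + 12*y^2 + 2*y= -32*y^3 - 40*y^2 + 24*y + 18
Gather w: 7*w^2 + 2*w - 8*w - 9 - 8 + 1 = 7*w^2 - 6*w - 16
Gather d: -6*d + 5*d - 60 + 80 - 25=-d - 5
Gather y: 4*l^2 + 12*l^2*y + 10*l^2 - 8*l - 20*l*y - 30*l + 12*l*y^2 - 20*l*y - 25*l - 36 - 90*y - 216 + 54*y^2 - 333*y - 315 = 14*l^2 - 63*l + y^2*(12*l + 54) + y*(12*l^2 - 40*l - 423) - 567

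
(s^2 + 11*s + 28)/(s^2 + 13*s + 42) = (s + 4)/(s + 6)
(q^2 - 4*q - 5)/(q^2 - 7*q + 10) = (q + 1)/(q - 2)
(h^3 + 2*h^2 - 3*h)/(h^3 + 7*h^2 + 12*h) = (h - 1)/(h + 4)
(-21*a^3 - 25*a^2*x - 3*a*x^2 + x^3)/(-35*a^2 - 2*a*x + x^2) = (3*a^2 + 4*a*x + x^2)/(5*a + x)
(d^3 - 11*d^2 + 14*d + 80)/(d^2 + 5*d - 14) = (d^3 - 11*d^2 + 14*d + 80)/(d^2 + 5*d - 14)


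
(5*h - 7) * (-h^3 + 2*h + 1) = -5*h^4 + 7*h^3 + 10*h^2 - 9*h - 7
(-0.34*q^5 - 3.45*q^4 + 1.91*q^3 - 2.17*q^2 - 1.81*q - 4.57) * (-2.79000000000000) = 0.9486*q^5 + 9.6255*q^4 - 5.3289*q^3 + 6.0543*q^2 + 5.0499*q + 12.7503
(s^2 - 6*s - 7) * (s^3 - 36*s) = s^5 - 6*s^4 - 43*s^3 + 216*s^2 + 252*s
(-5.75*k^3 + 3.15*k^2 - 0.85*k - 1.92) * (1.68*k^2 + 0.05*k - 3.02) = -9.66*k^5 + 5.0045*k^4 + 16.0945*k^3 - 12.7811*k^2 + 2.471*k + 5.7984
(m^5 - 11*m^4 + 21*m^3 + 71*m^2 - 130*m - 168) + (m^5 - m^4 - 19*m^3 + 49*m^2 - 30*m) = 2*m^5 - 12*m^4 + 2*m^3 + 120*m^2 - 160*m - 168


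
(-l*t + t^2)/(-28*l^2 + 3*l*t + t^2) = t*(-l + t)/(-28*l^2 + 3*l*t + t^2)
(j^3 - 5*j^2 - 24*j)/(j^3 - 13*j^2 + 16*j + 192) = j/(j - 8)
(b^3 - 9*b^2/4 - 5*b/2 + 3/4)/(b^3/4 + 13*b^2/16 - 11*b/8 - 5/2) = 4*(4*b^3 - 9*b^2 - 10*b + 3)/(4*b^3 + 13*b^2 - 22*b - 40)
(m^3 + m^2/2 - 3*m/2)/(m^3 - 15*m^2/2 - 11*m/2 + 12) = m/(m - 8)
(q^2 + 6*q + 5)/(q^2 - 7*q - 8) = (q + 5)/(q - 8)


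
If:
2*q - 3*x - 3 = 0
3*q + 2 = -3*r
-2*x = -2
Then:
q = 3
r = -11/3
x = 1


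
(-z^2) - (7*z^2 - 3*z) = -8*z^2 + 3*z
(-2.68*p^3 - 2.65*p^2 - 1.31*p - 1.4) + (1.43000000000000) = -2.68*p^3 - 2.65*p^2 - 1.31*p + 0.03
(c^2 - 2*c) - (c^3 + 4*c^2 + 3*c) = -c^3 - 3*c^2 - 5*c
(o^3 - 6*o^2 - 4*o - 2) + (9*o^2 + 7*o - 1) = o^3 + 3*o^2 + 3*o - 3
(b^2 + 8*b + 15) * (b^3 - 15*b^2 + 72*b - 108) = b^5 - 7*b^4 - 33*b^3 + 243*b^2 + 216*b - 1620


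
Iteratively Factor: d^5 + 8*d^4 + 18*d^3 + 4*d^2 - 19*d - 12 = (d + 1)*(d^4 + 7*d^3 + 11*d^2 - 7*d - 12) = (d - 1)*(d + 1)*(d^3 + 8*d^2 + 19*d + 12) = (d - 1)*(d + 1)*(d + 4)*(d^2 + 4*d + 3) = (d - 1)*(d + 1)*(d + 3)*(d + 4)*(d + 1)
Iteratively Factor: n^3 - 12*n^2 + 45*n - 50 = (n - 2)*(n^2 - 10*n + 25) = (n - 5)*(n - 2)*(n - 5)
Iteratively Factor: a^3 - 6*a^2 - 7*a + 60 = (a - 5)*(a^2 - a - 12) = (a - 5)*(a + 3)*(a - 4)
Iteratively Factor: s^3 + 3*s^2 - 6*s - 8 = (s + 4)*(s^2 - s - 2) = (s + 1)*(s + 4)*(s - 2)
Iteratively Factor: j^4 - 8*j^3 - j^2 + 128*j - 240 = (j + 4)*(j^3 - 12*j^2 + 47*j - 60) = (j - 4)*(j + 4)*(j^2 - 8*j + 15) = (j - 4)*(j - 3)*(j + 4)*(j - 5)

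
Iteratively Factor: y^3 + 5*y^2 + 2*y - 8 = (y + 4)*(y^2 + y - 2) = (y - 1)*(y + 4)*(y + 2)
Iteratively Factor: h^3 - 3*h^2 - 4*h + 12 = (h + 2)*(h^2 - 5*h + 6) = (h - 3)*(h + 2)*(h - 2)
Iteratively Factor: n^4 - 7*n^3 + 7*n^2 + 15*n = (n)*(n^3 - 7*n^2 + 7*n + 15) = n*(n + 1)*(n^2 - 8*n + 15) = n*(n - 5)*(n + 1)*(n - 3)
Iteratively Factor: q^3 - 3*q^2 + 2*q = (q - 2)*(q^2 - q) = q*(q - 2)*(q - 1)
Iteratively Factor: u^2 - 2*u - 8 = (u - 4)*(u + 2)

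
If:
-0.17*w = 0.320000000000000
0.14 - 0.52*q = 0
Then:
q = 0.27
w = -1.88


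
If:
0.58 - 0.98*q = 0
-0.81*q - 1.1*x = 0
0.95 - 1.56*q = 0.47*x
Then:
No Solution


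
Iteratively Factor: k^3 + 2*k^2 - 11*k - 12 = (k + 4)*(k^2 - 2*k - 3) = (k + 1)*(k + 4)*(k - 3)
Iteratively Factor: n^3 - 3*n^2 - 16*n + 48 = (n - 4)*(n^2 + n - 12) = (n - 4)*(n + 4)*(n - 3)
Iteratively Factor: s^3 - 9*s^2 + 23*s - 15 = (s - 5)*(s^2 - 4*s + 3) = (s - 5)*(s - 1)*(s - 3)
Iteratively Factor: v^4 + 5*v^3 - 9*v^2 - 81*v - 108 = (v + 3)*(v^3 + 2*v^2 - 15*v - 36) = (v + 3)^2*(v^2 - v - 12) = (v + 3)^3*(v - 4)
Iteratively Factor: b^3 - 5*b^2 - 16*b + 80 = (b - 4)*(b^2 - b - 20) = (b - 4)*(b + 4)*(b - 5)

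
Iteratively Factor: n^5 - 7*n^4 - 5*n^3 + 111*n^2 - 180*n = (n + 4)*(n^4 - 11*n^3 + 39*n^2 - 45*n) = (n - 3)*(n + 4)*(n^3 - 8*n^2 + 15*n) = (n - 3)^2*(n + 4)*(n^2 - 5*n) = (n - 5)*(n - 3)^2*(n + 4)*(n)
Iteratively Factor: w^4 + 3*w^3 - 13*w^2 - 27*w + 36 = (w - 1)*(w^3 + 4*w^2 - 9*w - 36) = (w - 1)*(w + 3)*(w^2 + w - 12) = (w - 1)*(w + 3)*(w + 4)*(w - 3)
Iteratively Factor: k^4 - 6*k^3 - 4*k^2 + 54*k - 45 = (k - 1)*(k^3 - 5*k^2 - 9*k + 45) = (k - 5)*(k - 1)*(k^2 - 9) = (k - 5)*(k - 3)*(k - 1)*(k + 3)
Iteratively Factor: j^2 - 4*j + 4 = (j - 2)*(j - 2)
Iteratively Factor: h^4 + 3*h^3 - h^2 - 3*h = (h)*(h^3 + 3*h^2 - h - 3) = h*(h + 3)*(h^2 - 1) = h*(h - 1)*(h + 3)*(h + 1)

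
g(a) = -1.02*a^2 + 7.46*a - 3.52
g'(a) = 7.46 - 2.04*a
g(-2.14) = -24.16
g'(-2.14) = 11.83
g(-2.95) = -34.40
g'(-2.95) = 13.48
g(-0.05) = -3.90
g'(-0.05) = 7.56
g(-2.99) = -34.94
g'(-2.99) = 13.56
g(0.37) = -0.90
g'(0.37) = 6.71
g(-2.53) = -28.92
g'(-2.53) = 12.62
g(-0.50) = -7.50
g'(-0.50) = 8.48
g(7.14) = -2.25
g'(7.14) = -7.11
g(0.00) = -3.52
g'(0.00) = 7.46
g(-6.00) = -85.00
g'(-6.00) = 19.70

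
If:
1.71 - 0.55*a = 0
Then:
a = 3.11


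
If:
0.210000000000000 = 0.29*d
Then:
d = 0.72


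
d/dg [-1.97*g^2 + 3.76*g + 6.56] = 3.76 - 3.94*g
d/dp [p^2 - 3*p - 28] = 2*p - 3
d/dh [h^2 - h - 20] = 2*h - 1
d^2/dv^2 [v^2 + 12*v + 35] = 2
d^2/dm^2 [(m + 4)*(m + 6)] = 2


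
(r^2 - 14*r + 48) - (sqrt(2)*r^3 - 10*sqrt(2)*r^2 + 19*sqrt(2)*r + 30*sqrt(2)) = -sqrt(2)*r^3 + r^2 + 10*sqrt(2)*r^2 - 19*sqrt(2)*r - 14*r - 30*sqrt(2) + 48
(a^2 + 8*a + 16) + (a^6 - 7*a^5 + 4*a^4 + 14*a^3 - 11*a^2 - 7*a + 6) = a^6 - 7*a^5 + 4*a^4 + 14*a^3 - 10*a^2 + a + 22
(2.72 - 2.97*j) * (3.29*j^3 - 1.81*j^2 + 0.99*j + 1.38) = -9.7713*j^4 + 14.3245*j^3 - 7.8635*j^2 - 1.4058*j + 3.7536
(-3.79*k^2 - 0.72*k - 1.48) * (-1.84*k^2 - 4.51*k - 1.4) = 6.9736*k^4 + 18.4177*k^3 + 11.2764*k^2 + 7.6828*k + 2.072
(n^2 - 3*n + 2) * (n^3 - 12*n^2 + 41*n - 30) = n^5 - 15*n^4 + 79*n^3 - 177*n^2 + 172*n - 60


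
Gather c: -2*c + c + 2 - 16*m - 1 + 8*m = -c - 8*m + 1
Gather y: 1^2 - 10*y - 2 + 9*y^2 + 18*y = 9*y^2 + 8*y - 1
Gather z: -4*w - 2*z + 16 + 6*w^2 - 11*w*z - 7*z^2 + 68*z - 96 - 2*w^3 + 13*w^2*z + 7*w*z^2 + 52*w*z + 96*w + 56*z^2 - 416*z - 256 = -2*w^3 + 6*w^2 + 92*w + z^2*(7*w + 49) + z*(13*w^2 + 41*w - 350) - 336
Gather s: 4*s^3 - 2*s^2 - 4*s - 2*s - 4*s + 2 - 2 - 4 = 4*s^3 - 2*s^2 - 10*s - 4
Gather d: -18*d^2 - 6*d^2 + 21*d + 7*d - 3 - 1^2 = -24*d^2 + 28*d - 4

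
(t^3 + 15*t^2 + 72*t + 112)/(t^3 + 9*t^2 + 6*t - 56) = (t + 4)/(t - 2)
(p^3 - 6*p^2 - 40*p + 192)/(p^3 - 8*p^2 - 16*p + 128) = (p + 6)/(p + 4)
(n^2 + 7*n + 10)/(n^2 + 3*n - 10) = (n + 2)/(n - 2)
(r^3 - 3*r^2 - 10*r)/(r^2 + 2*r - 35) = r*(r + 2)/(r + 7)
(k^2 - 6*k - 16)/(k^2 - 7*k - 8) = (k + 2)/(k + 1)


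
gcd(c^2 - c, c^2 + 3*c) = c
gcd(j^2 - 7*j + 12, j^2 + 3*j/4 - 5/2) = 1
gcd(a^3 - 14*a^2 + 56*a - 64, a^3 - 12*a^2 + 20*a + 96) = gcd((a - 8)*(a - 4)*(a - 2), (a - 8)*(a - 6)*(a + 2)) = a - 8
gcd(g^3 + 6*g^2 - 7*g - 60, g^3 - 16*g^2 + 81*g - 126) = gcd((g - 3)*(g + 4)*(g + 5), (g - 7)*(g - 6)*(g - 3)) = g - 3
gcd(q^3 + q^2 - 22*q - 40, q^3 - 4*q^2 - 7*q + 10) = q^2 - 3*q - 10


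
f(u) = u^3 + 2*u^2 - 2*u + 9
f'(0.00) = -2.00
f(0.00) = 9.00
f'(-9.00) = 205.00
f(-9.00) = -540.00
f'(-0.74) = -3.32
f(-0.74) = 11.17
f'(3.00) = 37.00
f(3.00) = 48.00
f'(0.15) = -1.33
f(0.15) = 8.75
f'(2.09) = 19.46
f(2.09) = 22.69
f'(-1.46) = -1.45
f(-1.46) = 13.07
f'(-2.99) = 12.86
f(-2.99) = 6.13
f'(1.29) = 8.15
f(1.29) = 11.89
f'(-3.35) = 18.27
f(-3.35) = 0.55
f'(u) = 3*u^2 + 4*u - 2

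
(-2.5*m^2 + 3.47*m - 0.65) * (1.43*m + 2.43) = -3.575*m^3 - 1.1129*m^2 + 7.5026*m - 1.5795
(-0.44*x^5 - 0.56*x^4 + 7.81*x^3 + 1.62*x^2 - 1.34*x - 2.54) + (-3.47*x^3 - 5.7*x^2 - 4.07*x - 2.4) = -0.44*x^5 - 0.56*x^4 + 4.34*x^3 - 4.08*x^2 - 5.41*x - 4.94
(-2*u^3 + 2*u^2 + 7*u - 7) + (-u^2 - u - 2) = -2*u^3 + u^2 + 6*u - 9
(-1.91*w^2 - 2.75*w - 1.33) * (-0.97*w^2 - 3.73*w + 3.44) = 1.8527*w^4 + 9.7918*w^3 + 4.9772*w^2 - 4.4991*w - 4.5752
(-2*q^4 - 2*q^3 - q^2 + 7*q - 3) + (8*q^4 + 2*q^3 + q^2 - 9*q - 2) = 6*q^4 - 2*q - 5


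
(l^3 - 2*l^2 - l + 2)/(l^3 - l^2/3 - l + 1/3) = 3*(l - 2)/(3*l - 1)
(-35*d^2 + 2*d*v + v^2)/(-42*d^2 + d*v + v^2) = (-5*d + v)/(-6*d + v)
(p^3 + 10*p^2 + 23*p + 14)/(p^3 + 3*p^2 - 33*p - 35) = (p + 2)/(p - 5)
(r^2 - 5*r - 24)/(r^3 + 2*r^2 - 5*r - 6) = (r - 8)/(r^2 - r - 2)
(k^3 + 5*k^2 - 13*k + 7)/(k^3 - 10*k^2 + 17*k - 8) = (k + 7)/(k - 8)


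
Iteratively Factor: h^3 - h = (h - 1)*(h^2 + h) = h*(h - 1)*(h + 1)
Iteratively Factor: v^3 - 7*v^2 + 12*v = (v - 3)*(v^2 - 4*v) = (v - 4)*(v - 3)*(v)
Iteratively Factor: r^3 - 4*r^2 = (r)*(r^2 - 4*r) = r^2*(r - 4)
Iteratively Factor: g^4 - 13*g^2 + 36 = (g + 2)*(g^3 - 2*g^2 - 9*g + 18) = (g - 3)*(g + 2)*(g^2 + g - 6) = (g - 3)*(g + 2)*(g + 3)*(g - 2)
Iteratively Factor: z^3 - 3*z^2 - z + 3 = (z - 1)*(z^2 - 2*z - 3) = (z - 3)*(z - 1)*(z + 1)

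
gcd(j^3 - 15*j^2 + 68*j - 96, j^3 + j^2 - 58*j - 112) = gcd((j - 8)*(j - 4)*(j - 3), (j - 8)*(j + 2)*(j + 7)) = j - 8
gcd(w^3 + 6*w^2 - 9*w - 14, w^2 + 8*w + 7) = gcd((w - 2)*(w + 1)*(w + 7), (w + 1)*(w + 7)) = w^2 + 8*w + 7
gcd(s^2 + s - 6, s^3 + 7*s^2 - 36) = s^2 + s - 6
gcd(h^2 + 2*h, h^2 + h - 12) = 1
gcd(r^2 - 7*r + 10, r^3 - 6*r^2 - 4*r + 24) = r - 2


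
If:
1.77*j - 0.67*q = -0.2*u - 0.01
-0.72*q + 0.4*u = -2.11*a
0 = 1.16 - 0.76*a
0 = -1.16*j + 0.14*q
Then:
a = 1.53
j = -2.00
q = -16.60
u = -37.94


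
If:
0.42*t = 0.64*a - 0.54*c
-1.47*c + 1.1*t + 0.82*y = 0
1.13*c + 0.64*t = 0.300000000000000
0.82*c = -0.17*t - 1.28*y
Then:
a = 0.27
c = 0.12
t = 0.25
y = -0.11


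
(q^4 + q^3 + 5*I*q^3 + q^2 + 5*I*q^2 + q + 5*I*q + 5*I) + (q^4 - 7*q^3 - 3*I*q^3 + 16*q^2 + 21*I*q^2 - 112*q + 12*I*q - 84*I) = 2*q^4 - 6*q^3 + 2*I*q^3 + 17*q^2 + 26*I*q^2 - 111*q + 17*I*q - 79*I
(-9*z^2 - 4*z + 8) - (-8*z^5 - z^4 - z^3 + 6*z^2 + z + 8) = 8*z^5 + z^4 + z^3 - 15*z^2 - 5*z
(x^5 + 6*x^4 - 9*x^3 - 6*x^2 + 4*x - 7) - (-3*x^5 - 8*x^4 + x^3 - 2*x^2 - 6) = 4*x^5 + 14*x^4 - 10*x^3 - 4*x^2 + 4*x - 1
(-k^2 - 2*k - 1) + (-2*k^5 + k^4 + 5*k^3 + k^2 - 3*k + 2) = -2*k^5 + k^4 + 5*k^3 - 5*k + 1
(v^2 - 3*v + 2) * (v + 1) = v^3 - 2*v^2 - v + 2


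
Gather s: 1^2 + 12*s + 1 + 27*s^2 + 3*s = 27*s^2 + 15*s + 2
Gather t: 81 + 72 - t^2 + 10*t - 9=-t^2 + 10*t + 144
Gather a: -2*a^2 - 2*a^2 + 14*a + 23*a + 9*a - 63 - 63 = -4*a^2 + 46*a - 126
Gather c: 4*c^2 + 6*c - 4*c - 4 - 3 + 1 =4*c^2 + 2*c - 6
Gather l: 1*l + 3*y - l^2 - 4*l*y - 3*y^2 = -l^2 + l*(1 - 4*y) - 3*y^2 + 3*y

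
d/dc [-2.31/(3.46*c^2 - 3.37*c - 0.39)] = (15.9852*c - 7.7847)/(-3.46*c^2 + 3.37*c + 0.39)^2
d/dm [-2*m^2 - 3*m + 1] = -4*m - 3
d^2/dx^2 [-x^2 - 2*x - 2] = -2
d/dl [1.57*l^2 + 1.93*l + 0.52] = 3.14*l + 1.93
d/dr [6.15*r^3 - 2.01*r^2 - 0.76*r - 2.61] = 18.45*r^2 - 4.02*r - 0.76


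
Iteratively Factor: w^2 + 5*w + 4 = (w + 4)*(w + 1)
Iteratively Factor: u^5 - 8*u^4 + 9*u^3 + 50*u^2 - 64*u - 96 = (u - 3)*(u^4 - 5*u^3 - 6*u^2 + 32*u + 32) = (u - 3)*(u + 2)*(u^3 - 7*u^2 + 8*u + 16) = (u - 4)*(u - 3)*(u + 2)*(u^2 - 3*u - 4) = (u - 4)^2*(u - 3)*(u + 2)*(u + 1)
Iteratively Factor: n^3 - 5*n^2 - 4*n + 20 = (n - 2)*(n^2 - 3*n - 10) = (n - 2)*(n + 2)*(n - 5)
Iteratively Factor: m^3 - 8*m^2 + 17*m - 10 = (m - 2)*(m^2 - 6*m + 5) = (m - 2)*(m - 1)*(m - 5)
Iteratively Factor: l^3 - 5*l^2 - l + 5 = (l - 5)*(l^2 - 1) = (l - 5)*(l + 1)*(l - 1)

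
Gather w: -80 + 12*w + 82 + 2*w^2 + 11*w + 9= 2*w^2 + 23*w + 11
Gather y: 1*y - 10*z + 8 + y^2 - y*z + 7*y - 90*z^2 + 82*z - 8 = y^2 + y*(8 - z) - 90*z^2 + 72*z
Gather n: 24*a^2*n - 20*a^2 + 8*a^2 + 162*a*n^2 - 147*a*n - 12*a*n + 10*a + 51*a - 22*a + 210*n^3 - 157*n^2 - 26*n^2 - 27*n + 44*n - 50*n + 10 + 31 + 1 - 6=-12*a^2 + 39*a + 210*n^3 + n^2*(162*a - 183) + n*(24*a^2 - 159*a - 33) + 36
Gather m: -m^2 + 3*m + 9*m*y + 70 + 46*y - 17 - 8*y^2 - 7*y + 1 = -m^2 + m*(9*y + 3) - 8*y^2 + 39*y + 54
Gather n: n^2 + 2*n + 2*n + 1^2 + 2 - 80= n^2 + 4*n - 77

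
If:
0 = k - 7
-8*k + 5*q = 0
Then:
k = 7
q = 56/5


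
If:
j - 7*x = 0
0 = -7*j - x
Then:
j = 0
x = 0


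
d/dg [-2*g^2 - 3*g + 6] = -4*g - 3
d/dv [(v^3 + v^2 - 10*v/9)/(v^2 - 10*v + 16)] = (9*v^4 - 180*v^3 + 352*v^2 + 288*v - 160)/(9*(v^4 - 20*v^3 + 132*v^2 - 320*v + 256))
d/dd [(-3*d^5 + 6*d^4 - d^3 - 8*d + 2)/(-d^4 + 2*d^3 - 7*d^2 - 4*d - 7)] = (3*d^8 - 12*d^7 + 74*d^6 - 36*d^5 + 16*d^4 - 120*d^3 - 47*d^2 + 28*d + 64)/(d^8 - 4*d^7 + 18*d^6 - 20*d^5 + 47*d^4 + 28*d^3 + 114*d^2 + 56*d + 49)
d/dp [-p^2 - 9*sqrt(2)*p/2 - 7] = -2*p - 9*sqrt(2)/2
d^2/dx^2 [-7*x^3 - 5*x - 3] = -42*x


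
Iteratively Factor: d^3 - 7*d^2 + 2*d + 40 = (d - 5)*(d^2 - 2*d - 8) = (d - 5)*(d + 2)*(d - 4)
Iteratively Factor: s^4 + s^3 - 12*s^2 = (s)*(s^3 + s^2 - 12*s) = s^2*(s^2 + s - 12) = s^2*(s + 4)*(s - 3)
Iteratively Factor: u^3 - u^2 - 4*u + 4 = (u - 2)*(u^2 + u - 2) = (u - 2)*(u + 2)*(u - 1)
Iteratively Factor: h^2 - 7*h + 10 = (h - 2)*(h - 5)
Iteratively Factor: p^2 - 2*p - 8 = (p + 2)*(p - 4)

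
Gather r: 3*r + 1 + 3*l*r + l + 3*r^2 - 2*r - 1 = l + 3*r^2 + r*(3*l + 1)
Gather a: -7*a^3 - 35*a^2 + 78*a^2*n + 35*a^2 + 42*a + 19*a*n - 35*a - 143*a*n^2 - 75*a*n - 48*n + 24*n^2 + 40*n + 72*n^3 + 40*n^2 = -7*a^3 + 78*a^2*n + a*(-143*n^2 - 56*n + 7) + 72*n^3 + 64*n^2 - 8*n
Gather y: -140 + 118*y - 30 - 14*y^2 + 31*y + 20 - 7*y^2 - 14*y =-21*y^2 + 135*y - 150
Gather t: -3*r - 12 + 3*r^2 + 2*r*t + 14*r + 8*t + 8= 3*r^2 + 11*r + t*(2*r + 8) - 4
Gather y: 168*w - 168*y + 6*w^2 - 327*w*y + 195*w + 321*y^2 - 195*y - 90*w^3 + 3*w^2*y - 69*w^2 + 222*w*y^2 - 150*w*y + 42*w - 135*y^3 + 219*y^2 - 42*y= -90*w^3 - 63*w^2 + 405*w - 135*y^3 + y^2*(222*w + 540) + y*(3*w^2 - 477*w - 405)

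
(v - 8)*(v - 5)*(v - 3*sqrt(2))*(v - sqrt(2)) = v^4 - 13*v^3 - 4*sqrt(2)*v^3 + 46*v^2 + 52*sqrt(2)*v^2 - 160*sqrt(2)*v - 78*v + 240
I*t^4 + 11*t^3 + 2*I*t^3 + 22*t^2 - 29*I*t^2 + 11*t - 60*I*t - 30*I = (t + 1)*(t - 6*I)*(t - 5*I)*(I*t + I)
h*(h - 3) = h^2 - 3*h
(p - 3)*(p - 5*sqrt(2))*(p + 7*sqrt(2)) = p^3 - 3*p^2 + 2*sqrt(2)*p^2 - 70*p - 6*sqrt(2)*p + 210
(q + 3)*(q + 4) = q^2 + 7*q + 12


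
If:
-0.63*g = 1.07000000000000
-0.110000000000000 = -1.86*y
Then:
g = -1.70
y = 0.06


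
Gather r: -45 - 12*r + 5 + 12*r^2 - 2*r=12*r^2 - 14*r - 40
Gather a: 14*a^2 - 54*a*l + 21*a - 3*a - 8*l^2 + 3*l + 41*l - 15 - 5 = 14*a^2 + a*(18 - 54*l) - 8*l^2 + 44*l - 20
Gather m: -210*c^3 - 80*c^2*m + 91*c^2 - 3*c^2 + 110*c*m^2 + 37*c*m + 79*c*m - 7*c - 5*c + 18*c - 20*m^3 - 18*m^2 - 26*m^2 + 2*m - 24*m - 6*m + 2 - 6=-210*c^3 + 88*c^2 + 6*c - 20*m^3 + m^2*(110*c - 44) + m*(-80*c^2 + 116*c - 28) - 4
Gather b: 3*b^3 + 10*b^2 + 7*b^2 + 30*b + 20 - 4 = 3*b^3 + 17*b^2 + 30*b + 16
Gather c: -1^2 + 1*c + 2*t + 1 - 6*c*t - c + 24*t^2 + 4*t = -6*c*t + 24*t^2 + 6*t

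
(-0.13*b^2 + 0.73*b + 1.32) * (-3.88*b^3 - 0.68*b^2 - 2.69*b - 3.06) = 0.5044*b^5 - 2.744*b^4 - 5.2683*b^3 - 2.4635*b^2 - 5.7846*b - 4.0392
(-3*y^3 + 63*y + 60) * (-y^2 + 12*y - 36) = 3*y^5 - 36*y^4 + 45*y^3 + 696*y^2 - 1548*y - 2160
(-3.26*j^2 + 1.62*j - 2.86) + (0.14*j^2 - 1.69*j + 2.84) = -3.12*j^2 - 0.0699999999999998*j - 0.02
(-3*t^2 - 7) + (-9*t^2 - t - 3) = -12*t^2 - t - 10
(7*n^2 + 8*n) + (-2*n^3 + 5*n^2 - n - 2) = -2*n^3 + 12*n^2 + 7*n - 2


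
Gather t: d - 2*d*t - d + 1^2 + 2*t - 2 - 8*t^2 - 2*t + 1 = -2*d*t - 8*t^2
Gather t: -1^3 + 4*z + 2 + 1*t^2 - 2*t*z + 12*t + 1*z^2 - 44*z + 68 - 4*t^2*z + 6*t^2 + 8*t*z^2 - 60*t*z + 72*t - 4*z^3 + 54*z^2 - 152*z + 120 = t^2*(7 - 4*z) + t*(8*z^2 - 62*z + 84) - 4*z^3 + 55*z^2 - 192*z + 189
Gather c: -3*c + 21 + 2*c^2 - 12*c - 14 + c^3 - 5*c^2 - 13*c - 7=c^3 - 3*c^2 - 28*c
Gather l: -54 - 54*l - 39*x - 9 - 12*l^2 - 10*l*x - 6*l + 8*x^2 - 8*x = -12*l^2 + l*(-10*x - 60) + 8*x^2 - 47*x - 63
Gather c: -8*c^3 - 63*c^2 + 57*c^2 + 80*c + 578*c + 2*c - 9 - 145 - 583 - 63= -8*c^3 - 6*c^2 + 660*c - 800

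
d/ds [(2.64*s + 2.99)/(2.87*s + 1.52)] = (-13.111595*s - 6.94412)/(2.87*s + 1.52)^3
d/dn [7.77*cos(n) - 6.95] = -7.77*sin(n)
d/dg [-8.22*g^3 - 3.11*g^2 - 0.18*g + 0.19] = -24.66*g^2 - 6.22*g - 0.18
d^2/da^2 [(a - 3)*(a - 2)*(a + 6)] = 6*a + 2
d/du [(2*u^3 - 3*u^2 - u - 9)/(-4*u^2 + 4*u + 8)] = (-2*u^4 + 4*u^3 + 8*u^2 - 30*u + 7)/(4*(u^4 - 2*u^3 - 3*u^2 + 4*u + 4))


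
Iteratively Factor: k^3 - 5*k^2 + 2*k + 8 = (k + 1)*(k^2 - 6*k + 8) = (k - 2)*(k + 1)*(k - 4)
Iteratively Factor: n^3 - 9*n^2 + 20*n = (n)*(n^2 - 9*n + 20) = n*(n - 5)*(n - 4)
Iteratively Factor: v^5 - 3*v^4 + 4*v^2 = (v + 1)*(v^4 - 4*v^3 + 4*v^2) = (v - 2)*(v + 1)*(v^3 - 2*v^2) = v*(v - 2)*(v + 1)*(v^2 - 2*v) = v*(v - 2)^2*(v + 1)*(v)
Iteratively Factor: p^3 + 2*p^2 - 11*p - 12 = (p + 1)*(p^2 + p - 12) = (p + 1)*(p + 4)*(p - 3)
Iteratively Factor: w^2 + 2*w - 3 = (w - 1)*(w + 3)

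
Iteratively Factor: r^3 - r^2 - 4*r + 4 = (r - 2)*(r^2 + r - 2) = (r - 2)*(r - 1)*(r + 2)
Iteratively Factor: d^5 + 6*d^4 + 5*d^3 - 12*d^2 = (d)*(d^4 + 6*d^3 + 5*d^2 - 12*d) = d^2*(d^3 + 6*d^2 + 5*d - 12) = d^2*(d + 3)*(d^2 + 3*d - 4) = d^2*(d + 3)*(d + 4)*(d - 1)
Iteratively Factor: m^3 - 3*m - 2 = (m + 1)*(m^2 - m - 2) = (m + 1)^2*(m - 2)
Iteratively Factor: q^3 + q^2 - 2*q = (q)*(q^2 + q - 2) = q*(q - 1)*(q + 2)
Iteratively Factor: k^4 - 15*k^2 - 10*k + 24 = (k - 1)*(k^3 + k^2 - 14*k - 24) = (k - 4)*(k - 1)*(k^2 + 5*k + 6) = (k - 4)*(k - 1)*(k + 3)*(k + 2)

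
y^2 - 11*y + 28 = (y - 7)*(y - 4)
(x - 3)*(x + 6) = x^2 + 3*x - 18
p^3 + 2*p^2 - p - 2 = (p - 1)*(p + 1)*(p + 2)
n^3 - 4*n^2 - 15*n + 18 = (n - 6)*(n - 1)*(n + 3)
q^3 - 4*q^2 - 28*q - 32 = (q - 8)*(q + 2)^2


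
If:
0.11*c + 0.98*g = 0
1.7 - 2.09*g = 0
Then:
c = -7.25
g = 0.81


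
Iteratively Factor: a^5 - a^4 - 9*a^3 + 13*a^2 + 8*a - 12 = (a + 3)*(a^4 - 4*a^3 + 3*a^2 + 4*a - 4) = (a - 2)*(a + 3)*(a^3 - 2*a^2 - a + 2) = (a - 2)^2*(a + 3)*(a^2 - 1) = (a - 2)^2*(a - 1)*(a + 3)*(a + 1)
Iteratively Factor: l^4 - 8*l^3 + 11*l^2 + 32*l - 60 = (l - 2)*(l^3 - 6*l^2 - l + 30) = (l - 5)*(l - 2)*(l^2 - l - 6) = (l - 5)*(l - 2)*(l + 2)*(l - 3)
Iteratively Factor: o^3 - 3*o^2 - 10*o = (o - 5)*(o^2 + 2*o) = o*(o - 5)*(o + 2)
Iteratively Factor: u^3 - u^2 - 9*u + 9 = (u - 3)*(u^2 + 2*u - 3) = (u - 3)*(u + 3)*(u - 1)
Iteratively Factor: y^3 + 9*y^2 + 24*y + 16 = (y + 4)*(y^2 + 5*y + 4) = (y + 4)^2*(y + 1)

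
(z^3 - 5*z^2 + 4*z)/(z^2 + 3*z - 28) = z*(z - 1)/(z + 7)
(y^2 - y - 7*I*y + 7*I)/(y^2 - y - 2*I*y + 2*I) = (y - 7*I)/(y - 2*I)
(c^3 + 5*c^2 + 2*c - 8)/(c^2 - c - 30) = (-c^3 - 5*c^2 - 2*c + 8)/(-c^2 + c + 30)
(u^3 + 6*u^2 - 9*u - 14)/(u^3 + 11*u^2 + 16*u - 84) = (u + 1)/(u + 6)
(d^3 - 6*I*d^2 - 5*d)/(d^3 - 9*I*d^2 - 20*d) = (d - I)/(d - 4*I)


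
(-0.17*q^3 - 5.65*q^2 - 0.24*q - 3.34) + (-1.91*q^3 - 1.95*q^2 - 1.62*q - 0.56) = -2.08*q^3 - 7.6*q^2 - 1.86*q - 3.9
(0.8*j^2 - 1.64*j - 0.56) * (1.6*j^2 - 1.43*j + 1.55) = 1.28*j^4 - 3.768*j^3 + 2.6892*j^2 - 1.7412*j - 0.868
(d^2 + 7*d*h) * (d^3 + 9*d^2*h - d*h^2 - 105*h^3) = d^5 + 16*d^4*h + 62*d^3*h^2 - 112*d^2*h^3 - 735*d*h^4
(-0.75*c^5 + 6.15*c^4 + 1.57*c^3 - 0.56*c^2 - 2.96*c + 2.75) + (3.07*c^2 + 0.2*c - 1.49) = -0.75*c^5 + 6.15*c^4 + 1.57*c^3 + 2.51*c^2 - 2.76*c + 1.26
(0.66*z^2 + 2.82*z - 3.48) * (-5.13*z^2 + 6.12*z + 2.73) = -3.3858*z^4 - 10.4274*z^3 + 36.9126*z^2 - 13.599*z - 9.5004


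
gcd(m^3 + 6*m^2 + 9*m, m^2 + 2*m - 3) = m + 3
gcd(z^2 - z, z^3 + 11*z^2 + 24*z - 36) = z - 1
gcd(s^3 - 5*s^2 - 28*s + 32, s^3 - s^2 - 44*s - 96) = s^2 - 4*s - 32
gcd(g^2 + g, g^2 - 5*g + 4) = 1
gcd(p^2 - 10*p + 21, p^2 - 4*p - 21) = p - 7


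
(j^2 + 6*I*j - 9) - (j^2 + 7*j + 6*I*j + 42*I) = -7*j - 9 - 42*I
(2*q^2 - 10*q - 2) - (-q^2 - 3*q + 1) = 3*q^2 - 7*q - 3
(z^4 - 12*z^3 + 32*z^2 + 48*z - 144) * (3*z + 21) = 3*z^5 - 15*z^4 - 156*z^3 + 816*z^2 + 576*z - 3024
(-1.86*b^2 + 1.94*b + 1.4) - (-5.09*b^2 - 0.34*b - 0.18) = 3.23*b^2 + 2.28*b + 1.58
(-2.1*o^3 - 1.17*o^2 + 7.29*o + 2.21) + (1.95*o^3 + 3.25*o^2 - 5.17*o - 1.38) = -0.15*o^3 + 2.08*o^2 + 2.12*o + 0.83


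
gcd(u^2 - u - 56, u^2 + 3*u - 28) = u + 7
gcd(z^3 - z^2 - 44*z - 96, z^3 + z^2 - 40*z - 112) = z + 4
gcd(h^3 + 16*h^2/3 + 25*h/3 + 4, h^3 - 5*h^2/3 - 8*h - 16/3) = h^2 + 7*h/3 + 4/3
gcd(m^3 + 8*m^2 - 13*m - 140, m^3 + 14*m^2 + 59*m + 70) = m^2 + 12*m + 35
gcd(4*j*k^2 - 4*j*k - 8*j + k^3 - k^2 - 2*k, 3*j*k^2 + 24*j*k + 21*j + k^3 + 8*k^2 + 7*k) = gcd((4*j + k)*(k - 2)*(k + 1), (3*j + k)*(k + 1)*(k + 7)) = k + 1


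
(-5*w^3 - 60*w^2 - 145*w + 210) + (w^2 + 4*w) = -5*w^3 - 59*w^2 - 141*w + 210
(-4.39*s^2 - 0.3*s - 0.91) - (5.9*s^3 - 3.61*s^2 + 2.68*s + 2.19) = -5.9*s^3 - 0.78*s^2 - 2.98*s - 3.1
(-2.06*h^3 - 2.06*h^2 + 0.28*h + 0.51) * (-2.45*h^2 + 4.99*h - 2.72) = 5.047*h^5 - 5.2324*h^4 - 5.3622*h^3 + 5.7509*h^2 + 1.7833*h - 1.3872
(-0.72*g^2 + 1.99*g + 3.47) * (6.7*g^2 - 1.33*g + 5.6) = -4.824*g^4 + 14.2906*g^3 + 16.5703*g^2 + 6.5289*g + 19.432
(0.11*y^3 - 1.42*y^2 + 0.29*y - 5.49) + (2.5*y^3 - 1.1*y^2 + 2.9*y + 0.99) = 2.61*y^3 - 2.52*y^2 + 3.19*y - 4.5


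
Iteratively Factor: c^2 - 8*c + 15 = (c - 3)*(c - 5)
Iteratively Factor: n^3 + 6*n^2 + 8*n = (n + 4)*(n^2 + 2*n) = (n + 2)*(n + 4)*(n)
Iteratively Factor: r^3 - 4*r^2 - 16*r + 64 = (r - 4)*(r^2 - 16) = (r - 4)*(r + 4)*(r - 4)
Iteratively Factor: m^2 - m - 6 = (m + 2)*(m - 3)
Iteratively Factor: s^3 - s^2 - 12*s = (s + 3)*(s^2 - 4*s) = (s - 4)*(s + 3)*(s)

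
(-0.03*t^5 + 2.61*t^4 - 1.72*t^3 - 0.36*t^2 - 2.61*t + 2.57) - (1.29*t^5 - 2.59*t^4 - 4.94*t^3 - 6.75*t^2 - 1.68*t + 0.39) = -1.32*t^5 + 5.2*t^4 + 3.22*t^3 + 6.39*t^2 - 0.93*t + 2.18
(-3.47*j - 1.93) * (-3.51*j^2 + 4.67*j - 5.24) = 12.1797*j^3 - 9.4306*j^2 + 9.1697*j + 10.1132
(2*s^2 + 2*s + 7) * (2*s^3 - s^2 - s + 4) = 4*s^5 + 2*s^4 + 10*s^3 - s^2 + s + 28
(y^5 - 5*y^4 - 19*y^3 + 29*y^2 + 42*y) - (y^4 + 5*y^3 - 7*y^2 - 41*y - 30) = y^5 - 6*y^4 - 24*y^3 + 36*y^2 + 83*y + 30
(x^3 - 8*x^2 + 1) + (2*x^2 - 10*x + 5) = x^3 - 6*x^2 - 10*x + 6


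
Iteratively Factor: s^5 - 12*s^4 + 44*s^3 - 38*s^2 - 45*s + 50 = (s - 5)*(s^4 - 7*s^3 + 9*s^2 + 7*s - 10) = (s - 5)*(s + 1)*(s^3 - 8*s^2 + 17*s - 10) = (s - 5)^2*(s + 1)*(s^2 - 3*s + 2) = (s - 5)^2*(s - 1)*(s + 1)*(s - 2)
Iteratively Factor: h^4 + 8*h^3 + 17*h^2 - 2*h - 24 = (h - 1)*(h^3 + 9*h^2 + 26*h + 24) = (h - 1)*(h + 3)*(h^2 + 6*h + 8) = (h - 1)*(h + 2)*(h + 3)*(h + 4)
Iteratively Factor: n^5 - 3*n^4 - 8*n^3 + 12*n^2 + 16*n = (n)*(n^4 - 3*n^3 - 8*n^2 + 12*n + 16) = n*(n - 4)*(n^3 + n^2 - 4*n - 4) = n*(n - 4)*(n + 1)*(n^2 - 4) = n*(n - 4)*(n - 2)*(n + 1)*(n + 2)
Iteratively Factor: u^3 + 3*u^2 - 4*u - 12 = (u + 3)*(u^2 - 4) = (u - 2)*(u + 3)*(u + 2)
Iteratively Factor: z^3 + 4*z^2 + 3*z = (z)*(z^2 + 4*z + 3) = z*(z + 3)*(z + 1)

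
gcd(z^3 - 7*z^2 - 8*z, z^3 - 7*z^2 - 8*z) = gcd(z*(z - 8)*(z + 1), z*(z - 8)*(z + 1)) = z^3 - 7*z^2 - 8*z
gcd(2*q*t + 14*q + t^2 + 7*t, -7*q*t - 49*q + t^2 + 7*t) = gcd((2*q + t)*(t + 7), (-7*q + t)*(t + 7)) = t + 7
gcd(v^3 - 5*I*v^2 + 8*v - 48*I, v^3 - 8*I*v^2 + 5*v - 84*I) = v^2 - I*v + 12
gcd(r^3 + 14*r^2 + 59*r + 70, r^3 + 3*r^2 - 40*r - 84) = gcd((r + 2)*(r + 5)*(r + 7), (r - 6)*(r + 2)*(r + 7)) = r^2 + 9*r + 14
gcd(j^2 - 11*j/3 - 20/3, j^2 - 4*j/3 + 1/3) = 1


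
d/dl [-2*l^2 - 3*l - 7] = -4*l - 3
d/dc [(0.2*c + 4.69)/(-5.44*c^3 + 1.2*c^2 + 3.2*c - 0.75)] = (2.176*c^3 + 76.3008*c^2 - 11.256*c - 15.158)/(29.5936*c^6 - 13.056*c^5 - 33.376*c^4 + 15.84*c^3 + 8.44*c^2 - 4.8*c + 0.5625)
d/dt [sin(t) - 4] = cos(t)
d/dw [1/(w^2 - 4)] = -2*w/(w^2 - 4)^2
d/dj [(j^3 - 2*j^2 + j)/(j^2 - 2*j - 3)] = (j^4 - 4*j^3 - 6*j^2 + 12*j - 3)/(j^4 - 4*j^3 - 2*j^2 + 12*j + 9)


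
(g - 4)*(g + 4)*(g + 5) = g^3 + 5*g^2 - 16*g - 80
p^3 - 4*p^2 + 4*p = p*(p - 2)^2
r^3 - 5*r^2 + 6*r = r*(r - 3)*(r - 2)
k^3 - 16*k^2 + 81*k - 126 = (k - 7)*(k - 6)*(k - 3)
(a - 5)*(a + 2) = a^2 - 3*a - 10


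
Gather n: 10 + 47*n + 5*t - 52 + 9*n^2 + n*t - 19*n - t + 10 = 9*n^2 + n*(t + 28) + 4*t - 32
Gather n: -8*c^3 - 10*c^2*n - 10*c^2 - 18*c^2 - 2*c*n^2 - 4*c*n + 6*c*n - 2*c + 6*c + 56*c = -8*c^3 - 28*c^2 - 2*c*n^2 + 60*c + n*(-10*c^2 + 2*c)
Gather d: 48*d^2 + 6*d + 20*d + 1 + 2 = 48*d^2 + 26*d + 3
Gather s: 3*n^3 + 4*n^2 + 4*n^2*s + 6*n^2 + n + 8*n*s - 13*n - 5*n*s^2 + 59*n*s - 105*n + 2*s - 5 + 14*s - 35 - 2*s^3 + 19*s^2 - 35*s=3*n^3 + 10*n^2 - 117*n - 2*s^3 + s^2*(19 - 5*n) + s*(4*n^2 + 67*n - 19) - 40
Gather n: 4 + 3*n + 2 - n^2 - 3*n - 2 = 4 - n^2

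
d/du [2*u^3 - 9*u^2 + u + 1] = 6*u^2 - 18*u + 1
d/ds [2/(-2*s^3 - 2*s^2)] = (3*s + 2)/(s^3*(s + 1)^2)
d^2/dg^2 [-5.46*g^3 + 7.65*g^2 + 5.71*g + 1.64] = 15.3 - 32.76*g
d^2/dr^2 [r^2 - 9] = 2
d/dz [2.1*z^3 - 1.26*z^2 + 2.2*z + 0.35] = 6.3*z^2 - 2.52*z + 2.2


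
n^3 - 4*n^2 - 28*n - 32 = (n - 8)*(n + 2)^2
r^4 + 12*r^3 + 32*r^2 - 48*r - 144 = (r - 2)*(r + 2)*(r + 6)^2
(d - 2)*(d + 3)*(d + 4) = d^3 + 5*d^2 - 2*d - 24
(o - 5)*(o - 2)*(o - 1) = o^3 - 8*o^2 + 17*o - 10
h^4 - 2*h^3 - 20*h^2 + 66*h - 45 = (h - 3)^2*(h - 1)*(h + 5)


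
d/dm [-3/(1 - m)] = -3/(m - 1)^2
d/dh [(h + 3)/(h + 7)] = 4/(h + 7)^2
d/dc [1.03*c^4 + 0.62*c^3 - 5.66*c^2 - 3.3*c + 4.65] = 4.12*c^3 + 1.86*c^2 - 11.32*c - 3.3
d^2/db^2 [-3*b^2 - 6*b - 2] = -6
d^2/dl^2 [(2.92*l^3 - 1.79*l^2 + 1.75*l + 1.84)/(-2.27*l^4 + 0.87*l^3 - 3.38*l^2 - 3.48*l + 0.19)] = (-30.092936*l^9 + 55.342146*l^8 + 5.00262599999996*l^7 + 146.674818*l^6 - 232.447734*l^5 - 100.16958*l^4 - 157.974286*l^3 - 80.271024*l^2 - 135.407556*l - 49.11453)/(11.697083*l^12 - 13.449069*l^11 + 57.404895*l^10 + 13.086801*l^9 + 41.302065*l^8 + 140.539626*l^7 + 50.508371*l^6 + 82.009332*l^5 + 119.984853*l^4 + 28.640835*l^3 - 6.536874*l^2 + 0.376884*l - 0.006859)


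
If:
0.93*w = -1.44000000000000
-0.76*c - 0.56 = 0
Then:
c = -0.74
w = -1.55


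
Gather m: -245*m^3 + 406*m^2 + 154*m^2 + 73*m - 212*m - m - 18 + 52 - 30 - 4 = -245*m^3 + 560*m^2 - 140*m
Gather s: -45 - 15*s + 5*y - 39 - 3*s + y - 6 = -18*s + 6*y - 90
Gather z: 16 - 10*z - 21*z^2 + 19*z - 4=-21*z^2 + 9*z + 12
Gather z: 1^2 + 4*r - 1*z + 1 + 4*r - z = 8*r - 2*z + 2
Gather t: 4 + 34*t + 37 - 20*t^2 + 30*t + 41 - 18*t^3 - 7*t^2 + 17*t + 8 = -18*t^3 - 27*t^2 + 81*t + 90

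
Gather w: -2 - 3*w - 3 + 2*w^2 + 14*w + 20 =2*w^2 + 11*w + 15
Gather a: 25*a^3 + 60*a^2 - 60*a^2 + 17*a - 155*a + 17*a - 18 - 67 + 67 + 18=25*a^3 - 121*a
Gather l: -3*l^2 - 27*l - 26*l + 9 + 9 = -3*l^2 - 53*l + 18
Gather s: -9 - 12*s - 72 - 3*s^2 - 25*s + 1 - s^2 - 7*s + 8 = -4*s^2 - 44*s - 72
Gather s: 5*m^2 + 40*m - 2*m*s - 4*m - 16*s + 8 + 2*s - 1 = 5*m^2 + 36*m + s*(-2*m - 14) + 7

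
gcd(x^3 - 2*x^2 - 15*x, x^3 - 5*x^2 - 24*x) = x^2 + 3*x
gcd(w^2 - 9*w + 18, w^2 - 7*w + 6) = w - 6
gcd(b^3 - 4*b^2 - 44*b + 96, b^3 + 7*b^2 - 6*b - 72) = b + 6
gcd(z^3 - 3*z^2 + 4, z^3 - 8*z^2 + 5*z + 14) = z^2 - z - 2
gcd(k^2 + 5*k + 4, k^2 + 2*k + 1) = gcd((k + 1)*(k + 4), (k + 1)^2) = k + 1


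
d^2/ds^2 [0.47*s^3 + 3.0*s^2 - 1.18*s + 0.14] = 2.82*s + 6.0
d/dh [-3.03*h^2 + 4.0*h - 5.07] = 4.0 - 6.06*h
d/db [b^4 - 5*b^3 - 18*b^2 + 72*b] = 4*b^3 - 15*b^2 - 36*b + 72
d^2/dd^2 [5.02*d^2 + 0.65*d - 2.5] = 10.0400000000000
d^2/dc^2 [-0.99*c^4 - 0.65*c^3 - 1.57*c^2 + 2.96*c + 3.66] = -11.88*c^2 - 3.9*c - 3.14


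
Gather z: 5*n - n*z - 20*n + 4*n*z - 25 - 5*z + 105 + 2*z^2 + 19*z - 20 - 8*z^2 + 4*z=-15*n - 6*z^2 + z*(3*n + 18) + 60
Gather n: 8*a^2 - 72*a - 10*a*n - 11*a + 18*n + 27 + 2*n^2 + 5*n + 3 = 8*a^2 - 83*a + 2*n^2 + n*(23 - 10*a) + 30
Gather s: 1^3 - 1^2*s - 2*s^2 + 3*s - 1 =-2*s^2 + 2*s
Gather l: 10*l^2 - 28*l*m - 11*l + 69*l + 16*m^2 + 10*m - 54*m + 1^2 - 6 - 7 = 10*l^2 + l*(58 - 28*m) + 16*m^2 - 44*m - 12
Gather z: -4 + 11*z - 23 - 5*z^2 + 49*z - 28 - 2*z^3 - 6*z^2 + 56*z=-2*z^3 - 11*z^2 + 116*z - 55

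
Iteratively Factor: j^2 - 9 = (j - 3)*(j + 3)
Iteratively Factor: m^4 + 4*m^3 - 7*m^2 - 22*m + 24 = (m - 1)*(m^3 + 5*m^2 - 2*m - 24) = (m - 2)*(m - 1)*(m^2 + 7*m + 12) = (m - 2)*(m - 1)*(m + 3)*(m + 4)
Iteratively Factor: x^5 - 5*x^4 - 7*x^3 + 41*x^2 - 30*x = (x - 5)*(x^4 - 7*x^2 + 6*x) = (x - 5)*(x - 2)*(x^3 + 2*x^2 - 3*x) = x*(x - 5)*(x - 2)*(x^2 + 2*x - 3) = x*(x - 5)*(x - 2)*(x - 1)*(x + 3)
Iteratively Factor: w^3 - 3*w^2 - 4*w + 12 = (w - 2)*(w^2 - w - 6) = (w - 2)*(w + 2)*(w - 3)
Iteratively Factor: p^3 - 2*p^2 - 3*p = (p - 3)*(p^2 + p) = (p - 3)*(p + 1)*(p)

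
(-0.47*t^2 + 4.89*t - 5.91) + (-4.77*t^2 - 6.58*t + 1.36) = -5.24*t^2 - 1.69*t - 4.55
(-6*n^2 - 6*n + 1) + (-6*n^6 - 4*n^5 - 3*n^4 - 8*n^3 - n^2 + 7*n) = -6*n^6 - 4*n^5 - 3*n^4 - 8*n^3 - 7*n^2 + n + 1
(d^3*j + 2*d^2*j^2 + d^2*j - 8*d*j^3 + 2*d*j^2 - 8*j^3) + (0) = d^3*j + 2*d^2*j^2 + d^2*j - 8*d*j^3 + 2*d*j^2 - 8*j^3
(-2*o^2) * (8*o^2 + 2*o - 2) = -16*o^4 - 4*o^3 + 4*o^2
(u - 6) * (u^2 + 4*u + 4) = u^3 - 2*u^2 - 20*u - 24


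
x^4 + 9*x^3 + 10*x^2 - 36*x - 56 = (x - 2)*(x + 2)^2*(x + 7)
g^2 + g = g*(g + 1)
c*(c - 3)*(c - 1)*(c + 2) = c^4 - 2*c^3 - 5*c^2 + 6*c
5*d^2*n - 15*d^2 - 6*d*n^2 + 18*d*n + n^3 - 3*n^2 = (-5*d + n)*(-d + n)*(n - 3)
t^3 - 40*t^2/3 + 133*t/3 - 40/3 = (t - 8)*(t - 5)*(t - 1/3)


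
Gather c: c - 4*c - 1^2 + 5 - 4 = -3*c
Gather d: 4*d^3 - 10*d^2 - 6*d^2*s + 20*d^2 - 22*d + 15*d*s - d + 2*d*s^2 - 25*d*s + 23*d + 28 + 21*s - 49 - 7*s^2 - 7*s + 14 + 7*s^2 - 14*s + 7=4*d^3 + d^2*(10 - 6*s) + d*(2*s^2 - 10*s)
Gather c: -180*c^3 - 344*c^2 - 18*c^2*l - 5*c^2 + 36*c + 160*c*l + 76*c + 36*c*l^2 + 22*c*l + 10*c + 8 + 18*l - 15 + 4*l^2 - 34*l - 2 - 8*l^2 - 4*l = -180*c^3 + c^2*(-18*l - 349) + c*(36*l^2 + 182*l + 122) - 4*l^2 - 20*l - 9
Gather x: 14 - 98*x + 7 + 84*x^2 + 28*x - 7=84*x^2 - 70*x + 14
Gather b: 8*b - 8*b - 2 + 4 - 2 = 0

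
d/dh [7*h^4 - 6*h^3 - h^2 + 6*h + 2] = 28*h^3 - 18*h^2 - 2*h + 6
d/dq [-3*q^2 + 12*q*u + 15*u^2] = -6*q + 12*u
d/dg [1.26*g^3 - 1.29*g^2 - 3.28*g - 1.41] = 3.78*g^2 - 2.58*g - 3.28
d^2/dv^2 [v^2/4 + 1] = 1/2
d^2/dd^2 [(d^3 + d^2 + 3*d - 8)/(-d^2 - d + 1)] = 8*(-d^3 + 6*d^2 + 3*d + 3)/(d^6 + 3*d^5 - 5*d^3 + 3*d - 1)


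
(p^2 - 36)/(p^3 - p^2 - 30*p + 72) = (p - 6)/(p^2 - 7*p + 12)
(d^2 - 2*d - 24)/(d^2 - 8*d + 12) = (d + 4)/(d - 2)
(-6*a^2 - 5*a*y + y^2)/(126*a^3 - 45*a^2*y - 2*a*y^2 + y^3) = (a + y)/(-21*a^2 + 4*a*y + y^2)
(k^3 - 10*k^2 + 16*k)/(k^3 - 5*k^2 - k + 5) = k*(k^2 - 10*k + 16)/(k^3 - 5*k^2 - k + 5)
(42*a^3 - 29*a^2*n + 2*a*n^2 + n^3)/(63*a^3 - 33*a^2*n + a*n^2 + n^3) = (2*a - n)/(3*a - n)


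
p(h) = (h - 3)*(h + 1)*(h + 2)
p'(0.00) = -7.00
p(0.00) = -6.00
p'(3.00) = 20.00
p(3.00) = 0.00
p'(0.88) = -4.68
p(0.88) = -11.48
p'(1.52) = -0.07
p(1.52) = -13.13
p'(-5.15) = 72.57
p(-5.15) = -106.54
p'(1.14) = -3.10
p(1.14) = -12.50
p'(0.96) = -4.24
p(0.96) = -11.84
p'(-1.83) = 3.05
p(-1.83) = 0.68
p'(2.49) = 11.60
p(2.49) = -7.99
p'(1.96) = 4.52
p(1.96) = -12.19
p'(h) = (h - 3)*(h + 1) + (h - 3)*(h + 2) + (h + 1)*(h + 2) = 3*h^2 - 7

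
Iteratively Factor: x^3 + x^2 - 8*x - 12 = (x + 2)*(x^2 - x - 6) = (x - 3)*(x + 2)*(x + 2)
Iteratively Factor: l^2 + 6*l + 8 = (l + 4)*(l + 2)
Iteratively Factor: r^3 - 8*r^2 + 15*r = (r - 3)*(r^2 - 5*r) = r*(r - 3)*(r - 5)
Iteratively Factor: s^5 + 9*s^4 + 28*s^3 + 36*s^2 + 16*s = (s + 2)*(s^4 + 7*s^3 + 14*s^2 + 8*s) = (s + 2)*(s + 4)*(s^3 + 3*s^2 + 2*s) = s*(s + 2)*(s + 4)*(s^2 + 3*s + 2) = s*(s + 1)*(s + 2)*(s + 4)*(s + 2)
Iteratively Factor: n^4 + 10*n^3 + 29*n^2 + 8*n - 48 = (n + 3)*(n^3 + 7*n^2 + 8*n - 16) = (n + 3)*(n + 4)*(n^2 + 3*n - 4) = (n - 1)*(n + 3)*(n + 4)*(n + 4)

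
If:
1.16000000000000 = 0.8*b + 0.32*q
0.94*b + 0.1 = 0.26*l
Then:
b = 1.45 - 0.4*q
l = 5.62692307692308 - 1.44615384615385*q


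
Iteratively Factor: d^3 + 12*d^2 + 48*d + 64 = (d + 4)*(d^2 + 8*d + 16) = (d + 4)^2*(d + 4)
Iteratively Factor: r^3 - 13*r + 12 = (r + 4)*(r^2 - 4*r + 3) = (r - 1)*(r + 4)*(r - 3)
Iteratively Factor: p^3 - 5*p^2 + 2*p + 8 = (p + 1)*(p^2 - 6*p + 8) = (p - 4)*(p + 1)*(p - 2)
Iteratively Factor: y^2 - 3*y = (y)*(y - 3)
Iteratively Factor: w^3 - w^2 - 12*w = (w - 4)*(w^2 + 3*w) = (w - 4)*(w + 3)*(w)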